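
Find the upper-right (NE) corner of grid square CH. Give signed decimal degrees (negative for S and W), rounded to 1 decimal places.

-10.0, -120.0

Field C=2, H=7: +2·20° lon, +7·10° lat → SW at lon -140°, lat -20°.
Cell spans 20° lon × 10° lat. NE corner is SW corner plus one full cell.
latitude -10.0, longitude -120.0.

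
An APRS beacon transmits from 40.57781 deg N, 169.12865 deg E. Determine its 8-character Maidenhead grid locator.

RN40nn58

Shift to the Maidenhead origin (180°W, 90°S): lon 349.12865, lat 130.57781.
Field: 349.12865/20 → 17 → R, 130.57781/10 → 13 → N; chars RN.
Square: 9.12865/2 → 4, 0.57781/1 → 0; chars 40.
Subsquare: 1.12865/0.0833333 → 13 → n, 0.57781/0.0416667 → 13 → n; chars nn.
Extended square: 0.04532/0.00833333 → 5, 0.03614/0.00416667 → 8; chars 58.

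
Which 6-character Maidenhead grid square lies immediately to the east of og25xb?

OG35ab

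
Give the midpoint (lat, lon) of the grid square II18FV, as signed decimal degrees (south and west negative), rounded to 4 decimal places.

-1.1042, -17.5417

Field I=8, I=8: +8·20° lon, +8·10° lat → SW at lon -20°, lat -10°.
Square 1, 8: +1·2° lon, +8·1° lat → SW at lon -18°, lat -2°.
Subsquare f=5, v=21: +5·0.0833333° lon, +21·0.0416667° lat → SW at lon -17.5833°, lat -1.125°.
Cell spans 0.0833333° lon × 0.0416667° lat. Centre is SW corner plus half of each.
latitude -1.1042, longitude -17.5417.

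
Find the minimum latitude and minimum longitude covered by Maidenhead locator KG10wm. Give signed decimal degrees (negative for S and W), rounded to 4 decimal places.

-29.5000, 23.8333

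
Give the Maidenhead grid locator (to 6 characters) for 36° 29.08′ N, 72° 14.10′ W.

FM36vl

Add 180° to longitude and 90° to latitude: 107.7650, 126.4847.
Field (20°×10°, letters A–R): lon ⌊107.7650/20⌋ = 5 → F; lat ⌊126.4847/10⌋ = 12 → M.
Square (2°×1°, digits 0–9): lon ⌊7.7650/2⌋ = 3; lat ⌊6.4847/1⌋ = 6.
Subsquare (5′×2.5′, letters a–x): lon ⌊1.7650/0.0833333⌋ = 21 → v; lat ⌊0.4847/0.0416667⌋ = 11 → l.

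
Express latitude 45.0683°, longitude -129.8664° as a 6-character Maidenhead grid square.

CN55bb

Offset from 180°W / 90°S: lon 50.1336°, lat 135.0683°.
Field: lon ⌊50.1336/20⌋ = 2 → C; lat ⌊135.0683/10⌋ = 13 → N.
Square: lon ⌊10.1336/2⌋ = 5; lat ⌊5.0683/1⌋ = 5.
Subsquare: lon ⌊0.1336/0.0833333⌋ = 1 → b; lat ⌊0.0683/0.0416667⌋ = 1 → b.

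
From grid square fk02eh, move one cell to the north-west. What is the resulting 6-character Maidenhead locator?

FK02di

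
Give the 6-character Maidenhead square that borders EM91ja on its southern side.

EM90jx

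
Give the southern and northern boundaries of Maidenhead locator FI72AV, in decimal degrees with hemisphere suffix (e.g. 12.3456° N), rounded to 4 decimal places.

7.1250° S, 7.0833° S

Field F=5, I=8: +5·20° lon, +8·10° lat → SW at lon -80°, lat -10°.
Square 7, 2: +7·2° lon, +2·1° lat → SW at lon -66°, lat -8°.
Subsquare a=0, v=21: +0·0.0833333° lon, +21·0.0416667° lat → SW at lon -66°, lat -7.125°.
Cell spans 0.0833333° lon × 0.0416667° lat.
south 7.1250° S, north 7.0833° S.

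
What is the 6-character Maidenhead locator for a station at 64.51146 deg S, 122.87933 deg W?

CC85nl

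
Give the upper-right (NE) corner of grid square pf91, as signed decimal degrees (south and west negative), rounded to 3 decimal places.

Field P=15, F=5: +15·20° lon, +5·10° lat → SW at lon 120°, lat -40°.
Square 9, 1: +9·2° lon, +1·1° lat → SW at lon 138°, lat -39°.
Cell spans 2° lon × 1° lat. NE corner is SW corner plus one full cell.
latitude -38.000, longitude 140.000.

-38.000, 140.000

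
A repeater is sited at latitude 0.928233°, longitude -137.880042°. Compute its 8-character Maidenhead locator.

Shift to the Maidenhead origin (180°W, 90°S): lon 42.11996, lat 90.92823.
Field: 42.11996/20 → 2 → C, 90.92823/10 → 9 → J; chars CJ.
Square: 2.11996/2 → 1, 0.92823/1 → 0; chars 10.
Subsquare: 0.11996/0.0833333 → 1 → b, 0.92823/0.0416667 → 22 → w; chars bw.
Extended square: 0.03662/0.00833333 → 4, 0.01157/0.00416667 → 2; chars 42.

CJ10bw42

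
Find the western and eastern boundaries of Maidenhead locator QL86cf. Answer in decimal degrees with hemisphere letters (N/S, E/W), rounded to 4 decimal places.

Field Q=16, L=11: +16·20° lon, +11·10° lat → SW at lon 140°, lat 20°.
Square 8, 6: +8·2° lon, +6·1° lat → SW at lon 156°, lat 26°.
Subsquare c=2, f=5: +2·0.0833333° lon, +5·0.0416667° lat → SW at lon 156.167°, lat 26.2083°.
Cell spans 0.0833333° lon × 0.0416667° lat.
west 156.1667° E, east 156.2500° E.

156.1667° E, 156.2500° E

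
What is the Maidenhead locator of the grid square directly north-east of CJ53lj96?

Longitude extended square 9; +1 → 10, wraps to 0, carry into subsquare.
Longitude subsquare l = 11; +1 → 12 = m.
Latitude extended square 6; +1 → 7.

CJ53mj07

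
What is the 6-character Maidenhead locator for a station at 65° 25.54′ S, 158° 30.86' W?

Add 180° to longitude and 90° to latitude: 21.4857, 24.5743.
Field: 21.4857/20 → 1 → B, 24.5743/10 → 2 → C; chars BC.
Square: 1.4857/2 → 0, 4.5743/1 → 4; chars 04.
Subsquare: 1.4857/0.0833333 → 17 → r, 0.5743/0.0416667 → 13 → n; chars rn.

BC04rn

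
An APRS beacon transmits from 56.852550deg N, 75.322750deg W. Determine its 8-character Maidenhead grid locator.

FO26iu14

Add 180° to longitude and 90° to latitude: 104.67725, 146.85255.
Field (20°×10°, letters A–R): 104.67725/20 → 5 → F, 146.85255/10 → 14 → O; chars FO.
Square (2°×1°, digits 0–9): 4.67725/2 → 2, 6.85255/1 → 6; chars 26.
Subsquare (5′×2.5′, letters a–x): 0.67725/0.0833333 → 8 → i, 0.85255/0.0416667 → 20 → u; chars iu.
Extended square (30″×15″, digits 0–9): 0.01058/0.00833333 → 1, 0.01922/0.00416667 → 4; chars 14.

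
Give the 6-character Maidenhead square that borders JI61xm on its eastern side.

Longitude subsquare x = 23; +1 → 24, wraps to 0 = a, carry into square.
Longitude square 6; +1 → 7.
The latitude characters are unchanged.

JI71am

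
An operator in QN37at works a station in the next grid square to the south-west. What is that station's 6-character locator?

QN27xs

Longitude subsquare a = 0; −1 → -1, wraps to 23 = x, carry into square.
Longitude square 3; −1 → 2.
Latitude subsquare t = 19; −1 → 18 = s.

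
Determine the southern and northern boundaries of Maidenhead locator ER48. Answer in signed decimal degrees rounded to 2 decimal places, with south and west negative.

88.00, 89.00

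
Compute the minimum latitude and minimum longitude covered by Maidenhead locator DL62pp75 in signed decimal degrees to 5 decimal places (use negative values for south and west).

22.64583, -106.69167

Field D=3, L=11: +3·20° lon, +11·10° lat → SW at lon -120°, lat 20°.
Square 6, 2: +6·2° lon, +2·1° lat → SW at lon -108°, lat 22°.
Subsquare p=15, p=15: +15·0.0833333° lon, +15·0.0416667° lat → SW at lon -106.75°, lat 22.625°.
Extended square 7, 5: +7·0.00833333° lon, +5·0.00416667° lat → SW at lon -106.692°, lat 22.6458°.
latitude 22.64583, longitude -106.69167.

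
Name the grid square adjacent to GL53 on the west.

Longitude square 5; −1 → 4.
The latitude characters are unchanged.

GL43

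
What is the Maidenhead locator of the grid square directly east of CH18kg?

CH18lg

Longitude subsquare k = 10; +1 → 11 = l.
The latitude characters are unchanged.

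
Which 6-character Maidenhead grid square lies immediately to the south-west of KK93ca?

Longitude subsquare c = 2; −1 → 1 = b.
Latitude subsquare a = 0; −1 → -1, wraps to 23 = x, carry into square.
Latitude square 3; −1 → 2.

KK92bx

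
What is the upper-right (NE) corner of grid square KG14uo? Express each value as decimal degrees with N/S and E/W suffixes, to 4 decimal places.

Field K=10, G=6: +10·20° lon, +6·10° lat → SW at lon 20°, lat -30°.
Square 1, 4: +1·2° lon, +4·1° lat → SW at lon 22°, lat -26°.
Subsquare u=20, o=14: +20·0.0833333° lon, +14·0.0416667° lat → SW at lon 23.6667°, lat -25.4167°.
Cell spans 0.0833333° lon × 0.0416667° lat. NE corner is SW corner plus one full cell.
latitude 25.3750° S, longitude 23.7500° E.

25.3750° S, 23.7500° E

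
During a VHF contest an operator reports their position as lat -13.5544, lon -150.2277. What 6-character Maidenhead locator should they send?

BH46vk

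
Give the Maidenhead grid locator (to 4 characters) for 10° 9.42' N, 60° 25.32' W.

Offset from 180°W / 90°S: lon 119.58°, lat 100.16°.
Field: lon ⌊119.58/20⌋ = 5 → F; lat ⌊100.16/10⌋ = 10 → K.
Square: lon ⌊19.58/2⌋ = 9; lat ⌊0.16/1⌋ = 0.

FK90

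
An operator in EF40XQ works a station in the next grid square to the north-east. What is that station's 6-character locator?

EF50ar

Longitude subsquare x = 23; +1 → 24, wraps to 0 = a, carry into square.
Longitude square 4; +1 → 5.
Latitude subsquare q = 16; +1 → 17 = r.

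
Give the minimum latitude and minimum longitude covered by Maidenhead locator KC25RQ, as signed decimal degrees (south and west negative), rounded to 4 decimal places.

-64.3333, 25.4167

Field K=10, C=2: +10·20° lon, +2·10° lat → SW at lon 20°, lat -70°.
Square 2, 5: +2·2° lon, +5·1° lat → SW at lon 24°, lat -65°.
Subsquare r=17, q=16: +17·0.0833333° lon, +16·0.0416667° lat → SW at lon 25.4167°, lat -64.3333°.
latitude -64.3333, longitude 25.4167.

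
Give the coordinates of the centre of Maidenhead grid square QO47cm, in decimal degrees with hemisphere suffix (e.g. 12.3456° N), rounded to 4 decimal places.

57.5208° N, 148.2083° E

Field Q=16, O=14: +16·20° lon, +14·10° lat → SW at lon 140°, lat 50°.
Square 4, 7: +4·2° lon, +7·1° lat → SW at lon 148°, lat 57°.
Subsquare c=2, m=12: +2·0.0833333° lon, +12·0.0416667° lat → SW at lon 148.167°, lat 57.5°.
Cell spans 0.0833333° lon × 0.0416667° lat. Centre is SW corner plus half of each.
latitude 57.5208° N, longitude 148.2083° E.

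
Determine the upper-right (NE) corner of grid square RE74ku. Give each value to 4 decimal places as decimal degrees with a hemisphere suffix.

45.1250° S, 174.9167° E

Field R=17, E=4: +17·20° lon, +4·10° lat → SW at lon 160°, lat -50°.
Square 7, 4: +7·2° lon, +4·1° lat → SW at lon 174°, lat -46°.
Subsquare k=10, u=20: +10·0.0833333° lon, +20·0.0416667° lat → SW at lon 174.833°, lat -45.1667°.
Cell spans 0.0833333° lon × 0.0416667° lat. NE corner is SW corner plus one full cell.
latitude 45.1250° S, longitude 174.9167° E.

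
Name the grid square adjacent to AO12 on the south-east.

Longitude square 1; +1 → 2.
Latitude square 2; −1 → 1.

AO21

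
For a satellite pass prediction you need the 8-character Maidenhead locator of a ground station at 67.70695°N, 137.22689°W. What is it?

CP17jq29

Add 180° to longitude and 90° to latitude: 42.77311, 157.70695.
Field: 42.77311/20 → 2 → C, 157.70695/10 → 15 → P; chars CP.
Square: 2.77311/2 → 1, 7.70695/1 → 7; chars 17.
Subsquare: 0.77311/0.0833333 → 9 → j, 0.70695/0.0416667 → 16 → q; chars jq.
Extended square: 0.02311/0.00833333 → 2, 0.04028/0.00416667 → 9; chars 29.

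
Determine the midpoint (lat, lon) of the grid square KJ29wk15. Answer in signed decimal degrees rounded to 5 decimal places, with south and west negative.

9.43958, 25.84583

Field K=10, J=9: +10·20° lon, +9·10° lat → SW at lon 20°, lat 0°.
Square 2, 9: +2·2° lon, +9·1° lat → SW at lon 24°, lat 9°.
Subsquare w=22, k=10: +22·0.0833333° lon, +10·0.0416667° lat → SW at lon 25.8333°, lat 9.41667°.
Extended square 1, 5: +1·0.00833333° lon, +5·0.00416667° lat → SW at lon 25.8417°, lat 9.4375°.
Cell spans 0.00833333° lon × 0.00416667° lat. Centre is SW corner plus half of each.
latitude 9.43958, longitude 25.84583.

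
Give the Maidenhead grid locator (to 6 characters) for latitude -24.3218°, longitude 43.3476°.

LG15qq

Shift to the Maidenhead origin (180°W, 90°S): lon 223.3476, lat 65.6782.
Field (20°×10°, letters A–R): lon ⌊223.3476/20⌋ = 11 → L; lat ⌊65.6782/10⌋ = 6 → G.
Square (2°×1°, digits 0–9): lon ⌊3.3476/2⌋ = 1; lat ⌊5.6782/1⌋ = 5.
Subsquare (5′×2.5′, letters a–x): lon ⌊1.3476/0.0833333⌋ = 16 → q; lat ⌊0.6782/0.0416667⌋ = 16 → q.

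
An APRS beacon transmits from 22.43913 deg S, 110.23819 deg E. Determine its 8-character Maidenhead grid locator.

OG57cn84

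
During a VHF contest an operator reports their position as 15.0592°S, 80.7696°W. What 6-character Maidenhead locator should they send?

EH94ow

Shift to the Maidenhead origin (180°W, 90°S): lon 99.2304, lat 74.9408.
Field: lon ⌊99.2304/20⌋ = 4 → E; lat ⌊74.9408/10⌋ = 7 → H.
Square: lon ⌊19.2304/2⌋ = 9; lat ⌊4.9408/1⌋ = 4.
Subsquare: lon ⌊1.2304/0.0833333⌋ = 14 → o; lat ⌊0.9408/0.0416667⌋ = 22 → w.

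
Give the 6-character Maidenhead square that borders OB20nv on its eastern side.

OB20ov

Longitude subsquare n = 13; +1 → 14 = o.
The latitude characters are unchanged.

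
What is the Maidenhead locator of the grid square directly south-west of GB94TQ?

Longitude subsquare t = 19; −1 → 18 = s.
Latitude subsquare q = 16; −1 → 15 = p.

GB94sp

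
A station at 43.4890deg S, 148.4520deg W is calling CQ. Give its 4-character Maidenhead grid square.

Add 180° to longitude and 90° to latitude: 31.55, 46.51.
Field: lon ⌊31.55/20⌋ = 1 → B; lat ⌊46.51/10⌋ = 4 → E.
Square: lon ⌊11.55/2⌋ = 5; lat ⌊6.51/1⌋ = 6.

BE56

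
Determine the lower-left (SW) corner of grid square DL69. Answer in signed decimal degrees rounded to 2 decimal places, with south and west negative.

29.00, -108.00

Field D=3, L=11: +3·20° lon, +11·10° lat → SW at lon -120°, lat 20°.
Square 6, 9: +6·2° lon, +9·1° lat → SW at lon -108°, lat 29°.
latitude 29.00, longitude -108.00.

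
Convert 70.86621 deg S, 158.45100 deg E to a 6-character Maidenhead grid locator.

QB99fd

Shift to the Maidenhead origin (180°W, 90°S): lon 338.4510, lat 19.1338.
Field: 338.4510/20 → 16 → Q, 19.1338/10 → 1 → B; chars QB.
Square: 18.4510/2 → 9, 9.1338/1 → 9; chars 99.
Subsquare: 0.4510/0.0833333 → 5 → f, 0.1338/0.0416667 → 3 → d; chars fd.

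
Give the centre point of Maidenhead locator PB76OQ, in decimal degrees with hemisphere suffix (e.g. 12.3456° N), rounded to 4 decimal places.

73.3125° S, 135.2083° E

Field P=15, B=1: +15·20° lon, +1·10° lat → SW at lon 120°, lat -80°.
Square 7, 6: +7·2° lon, +6·1° lat → SW at lon 134°, lat -74°.
Subsquare o=14, q=16: +14·0.0833333° lon, +16·0.0416667° lat → SW at lon 135.167°, lat -73.3333°.
Cell spans 0.0833333° lon × 0.0416667° lat. Centre is SW corner plus half of each.
latitude 73.3125° S, longitude 135.2083° E.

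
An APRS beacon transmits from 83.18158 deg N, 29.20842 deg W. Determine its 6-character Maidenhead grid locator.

HR53je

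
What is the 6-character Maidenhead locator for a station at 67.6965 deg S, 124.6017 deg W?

CC72qh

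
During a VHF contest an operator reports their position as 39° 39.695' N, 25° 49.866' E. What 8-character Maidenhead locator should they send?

KM29vp98

Shift to the Maidenhead origin (180°W, 90°S): lon 205.83110, lat 129.66158.
Field: lon ⌊205.83110/20⌋ = 10 → K; lat ⌊129.66158/10⌋ = 12 → M.
Square: lon ⌊5.83110/2⌋ = 2; lat ⌊9.66158/1⌋ = 9.
Subsquare: lon ⌊1.83110/0.0833333⌋ = 21 → v; lat ⌊0.66158/0.0416667⌋ = 15 → p.
Extended square: lon ⌊0.08110/0.00833333⌋ = 9; lat ⌊0.03658/0.00416667⌋ = 8.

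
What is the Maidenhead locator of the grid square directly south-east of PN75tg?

PN75uf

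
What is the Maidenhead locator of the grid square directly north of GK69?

Latitude square 9; +1 → 10, wraps to 0, carry into field.
Latitude field K = 10; +1 → 11 = L.
The longitude characters are unchanged.

GL60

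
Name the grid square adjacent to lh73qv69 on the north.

LH73qw60

Latitude extended square 9; +1 → 10, wraps to 0, carry into subsquare.
Latitude subsquare v = 21; +1 → 22 = w.
The longitude characters are unchanged.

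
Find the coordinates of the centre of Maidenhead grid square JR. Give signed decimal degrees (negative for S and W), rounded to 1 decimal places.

Field J=9, R=17: +9·20° lon, +17·10° lat → SW at lon 0°, lat 80°.
Cell spans 20° lon × 10° lat. Centre is SW corner plus half of each.
latitude 85.0, longitude 10.0.

85.0, 10.0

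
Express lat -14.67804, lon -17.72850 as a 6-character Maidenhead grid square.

Shift to the Maidenhead origin (180°W, 90°S): lon 162.2715, lat 75.3220.
Field: 162.2715/20 → 8 → I, 75.3220/10 → 7 → H; chars IH.
Square: 2.2715/2 → 1, 5.3220/1 → 5; chars 15.
Subsquare: 0.2715/0.0833333 → 3 → d, 0.3220/0.0416667 → 7 → h; chars dh.

IH15dh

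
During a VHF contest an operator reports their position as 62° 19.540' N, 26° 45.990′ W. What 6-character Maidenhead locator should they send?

Add 180° to longitude and 90° to latitude: 153.2335, 152.3257.
Field: lon ⌊153.2335/20⌋ = 7 → H; lat ⌊152.3257/10⌋ = 15 → P.
Square: lon ⌊13.2335/2⌋ = 6; lat ⌊2.3257/1⌋ = 2.
Subsquare: lon ⌊1.2335/0.0833333⌋ = 14 → o; lat ⌊0.3257/0.0416667⌋ = 7 → h.

HP62oh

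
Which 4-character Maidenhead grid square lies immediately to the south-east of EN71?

Longitude square 7; +1 → 8.
Latitude square 1; −1 → 0.

EN80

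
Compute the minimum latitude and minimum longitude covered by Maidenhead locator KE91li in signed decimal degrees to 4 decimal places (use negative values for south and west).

-48.6667, 38.9167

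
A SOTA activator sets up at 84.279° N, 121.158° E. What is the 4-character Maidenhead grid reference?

Shift to the Maidenhead origin (180°W, 90°S): lon 301.16, lat 174.28.
Field: lon ⌊301.16/20⌋ = 15 → P; lat ⌊174.28/10⌋ = 17 → R.
Square: lon ⌊1.16/2⌋ = 0; lat ⌊4.28/1⌋ = 4.

PR04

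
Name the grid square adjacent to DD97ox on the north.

DD98oa

Latitude subsquare x = 23; +1 → 24, wraps to 0 = a, carry into square.
Latitude square 7; +1 → 8.
The longitude characters are unchanged.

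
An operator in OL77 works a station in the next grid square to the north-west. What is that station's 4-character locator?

OL68

Longitude square 7; −1 → 6.
Latitude square 7; +1 → 8.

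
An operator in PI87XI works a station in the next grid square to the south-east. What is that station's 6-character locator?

PI97ah

Longitude subsquare x = 23; +1 → 24, wraps to 0 = a, carry into square.
Longitude square 8; +1 → 9.
Latitude subsquare i = 8; −1 → 7 = h.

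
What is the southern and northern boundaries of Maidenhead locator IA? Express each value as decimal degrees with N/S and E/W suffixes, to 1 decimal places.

Field I=8, A=0: +8·20° lon, +0·10° lat → SW at lon -20°, lat -90°.
Cell spans 20° lon × 10° lat.
south 90.0° S, north 80.0° S.

90.0° S, 80.0° S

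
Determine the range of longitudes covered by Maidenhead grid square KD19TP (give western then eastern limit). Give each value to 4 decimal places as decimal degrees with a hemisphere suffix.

23.5833° E, 23.6667° E

Field K=10, D=3: +10·20° lon, +3·10° lat → SW at lon 20°, lat -60°.
Square 1, 9: +1·2° lon, +9·1° lat → SW at lon 22°, lat -51°.
Subsquare t=19, p=15: +19·0.0833333° lon, +15·0.0416667° lat → SW at lon 23.5833°, lat -50.375°.
Cell spans 0.0833333° lon × 0.0416667° lat.
west 23.5833° E, east 23.6667° E.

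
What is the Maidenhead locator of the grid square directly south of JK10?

JJ19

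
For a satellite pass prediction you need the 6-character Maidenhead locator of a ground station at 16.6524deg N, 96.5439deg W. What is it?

Shift to the Maidenhead origin (180°W, 90°S): lon 83.4561, lat 106.6524.
Field (20°×10°, letters A–R): 83.4561/20 → 4 → E, 106.6524/10 → 10 → K; chars EK.
Square (2°×1°, digits 0–9): 3.4561/2 → 1, 6.6524/1 → 6; chars 16.
Subsquare (5′×2.5′, letters a–x): 1.4561/0.0833333 → 17 → r, 0.6524/0.0416667 → 15 → p; chars rp.

EK16rp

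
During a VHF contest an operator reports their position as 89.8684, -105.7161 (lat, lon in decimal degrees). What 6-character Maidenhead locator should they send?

DR79du

Shift to the Maidenhead origin (180°W, 90°S): lon 74.2839, lat 179.8684.
Field (20°×10°, letters A–R): lon ⌊74.2839/20⌋ = 3 → D; lat ⌊179.8684/10⌋ = 17 → R.
Square (2°×1°, digits 0–9): lon ⌊14.2839/2⌋ = 7; lat ⌊9.8684/1⌋ = 9.
Subsquare (5′×2.5′, letters a–x): lon ⌊0.2839/0.0833333⌋ = 3 → d; lat ⌊0.8684/0.0416667⌋ = 20 → u.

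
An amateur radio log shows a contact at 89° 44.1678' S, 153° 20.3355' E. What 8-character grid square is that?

Offset from 180°W / 90°S: lon 333.33893°, lat 0.26387°.
Field (20°×10°, letters A–R): 333.33893/20 → 16 → Q, 0.26387/10 → 0 → A; chars QA.
Square (2°×1°, digits 0–9): 13.33893/2 → 6, 0.26387/1 → 0; chars 60.
Subsquare (5′×2.5′, letters a–x): 1.33893/0.0833333 → 16 → q, 0.26387/0.0416667 → 6 → g; chars qg.
Extended square (30″×15″, digits 0–9): 0.00559/0.00833333 → 0, 0.01387/0.00416667 → 3; chars 03.

QA60qg03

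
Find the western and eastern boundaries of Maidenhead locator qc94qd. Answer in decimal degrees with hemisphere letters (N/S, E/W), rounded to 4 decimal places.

159.3333° E, 159.4167° E

Field Q=16, C=2: +16·20° lon, +2·10° lat → SW at lon 140°, lat -70°.
Square 9, 4: +9·2° lon, +4·1° lat → SW at lon 158°, lat -66°.
Subsquare q=16, d=3: +16·0.0833333° lon, +3·0.0416667° lat → SW at lon 159.333°, lat -65.875°.
Cell spans 0.0833333° lon × 0.0416667° lat.
west 159.3333° E, east 159.4167° E.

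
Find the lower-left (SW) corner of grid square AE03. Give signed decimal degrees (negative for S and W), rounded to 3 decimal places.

Field A=0, E=4: +0·20° lon, +4·10° lat → SW at lon -180°, lat -50°.
Square 0, 3: +0·2° lon, +3·1° lat → SW at lon -180°, lat -47°.
latitude -47.000, longitude -180.000.

-47.000, -180.000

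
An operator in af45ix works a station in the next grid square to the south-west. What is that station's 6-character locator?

Longitude subsquare i = 8; −1 → 7 = h.
Latitude subsquare x = 23; −1 → 22 = w.

AF45hw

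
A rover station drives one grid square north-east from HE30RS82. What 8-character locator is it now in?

Longitude extended square 8; +1 → 9.
Latitude extended square 2; +1 → 3.

HE30rs93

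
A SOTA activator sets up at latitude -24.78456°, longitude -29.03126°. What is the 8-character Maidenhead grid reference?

HG55lf61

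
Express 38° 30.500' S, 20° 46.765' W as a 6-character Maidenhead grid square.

HF91ol

Add 180° to longitude and 90° to latitude: 159.2206, 51.4917.
Field: 159.2206/20 → 7 → H, 51.4917/10 → 5 → F; chars HF.
Square: 19.2206/2 → 9, 1.4917/1 → 1; chars 91.
Subsquare: 1.2206/0.0833333 → 14 → o, 0.4917/0.0416667 → 11 → l; chars ol.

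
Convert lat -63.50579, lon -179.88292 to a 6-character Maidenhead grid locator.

AC06bl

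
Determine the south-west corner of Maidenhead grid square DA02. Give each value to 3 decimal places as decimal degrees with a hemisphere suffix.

88.000° S, 120.000° W

Field D=3, A=0: +3·20° lon, +0·10° lat → SW at lon -120°, lat -90°.
Square 0, 2: +0·2° lon, +2·1° lat → SW at lon -120°, lat -88°.
latitude 88.000° S, longitude 120.000° W.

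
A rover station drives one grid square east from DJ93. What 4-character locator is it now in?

EJ03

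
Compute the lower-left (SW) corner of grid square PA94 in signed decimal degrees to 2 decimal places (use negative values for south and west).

-86.00, 138.00

Field P=15, A=0: +15·20° lon, +0·10° lat → SW at lon 120°, lat -90°.
Square 9, 4: +9·2° lon, +4·1° lat → SW at lon 138°, lat -86°.
latitude -86.00, longitude 138.00.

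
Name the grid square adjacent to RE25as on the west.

RE15xs

Longitude subsquare a = 0; −1 → -1, wraps to 23 = x, carry into square.
Longitude square 2; −1 → 1.
The latitude characters are unchanged.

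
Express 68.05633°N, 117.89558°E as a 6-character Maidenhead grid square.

Shift to the Maidenhead origin (180°W, 90°S): lon 297.8956, lat 158.0563.
Field: 297.8956/20 → 14 → O, 158.0563/10 → 15 → P; chars OP.
Square: 17.8956/2 → 8, 8.0563/1 → 8; chars 88.
Subsquare: 1.8956/0.0833333 → 22 → w, 0.0563/0.0416667 → 1 → b; chars wb.

OP88wb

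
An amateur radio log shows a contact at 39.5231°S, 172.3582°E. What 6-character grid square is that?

Shift to the Maidenhead origin (180°W, 90°S): lon 352.3582, lat 50.4769.
Field (20°×10°, letters A–R): lon ⌊352.3582/20⌋ = 17 → R; lat ⌊50.4769/10⌋ = 5 → F.
Square (2°×1°, digits 0–9): lon ⌊12.3582/2⌋ = 6; lat ⌊0.4769/1⌋ = 0.
Subsquare (5′×2.5′, letters a–x): lon ⌊0.3582/0.0833333⌋ = 4 → e; lat ⌊0.4769/0.0416667⌋ = 11 → l.

RF60el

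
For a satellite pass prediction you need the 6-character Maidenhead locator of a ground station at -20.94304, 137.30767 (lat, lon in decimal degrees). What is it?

PG89pb

Add 180° to longitude and 90° to latitude: 317.3077, 69.0570.
Field: 317.3077/20 → 15 → P, 69.0570/10 → 6 → G; chars PG.
Square: 17.3077/2 → 8, 9.0570/1 → 9; chars 89.
Subsquare: 1.3077/0.0833333 → 15 → p, 0.0570/0.0416667 → 1 → b; chars pb.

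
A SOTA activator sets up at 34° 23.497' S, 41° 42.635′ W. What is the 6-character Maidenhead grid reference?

GF95do

Shift to the Maidenhead origin (180°W, 90°S): lon 138.2894, lat 55.6084.
Field: lon ⌊138.2894/20⌋ = 6 → G; lat ⌊55.6084/10⌋ = 5 → F.
Square: lon ⌊18.2894/2⌋ = 9; lat ⌊5.6084/1⌋ = 5.
Subsquare: lon ⌊0.2894/0.0833333⌋ = 3 → d; lat ⌊0.6084/0.0416667⌋ = 14 → o.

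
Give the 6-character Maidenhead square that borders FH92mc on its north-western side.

Longitude subsquare m = 12; −1 → 11 = l.
Latitude subsquare c = 2; +1 → 3 = d.

FH92ld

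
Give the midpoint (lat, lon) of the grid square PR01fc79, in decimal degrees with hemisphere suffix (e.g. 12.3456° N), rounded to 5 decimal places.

81.12292° N, 120.47917° E

Field P=15, R=17: +15·20° lon, +17·10° lat → SW at lon 120°, lat 80°.
Square 0, 1: +0·2° lon, +1·1° lat → SW at lon 120°, lat 81°.
Subsquare f=5, c=2: +5·0.0833333° lon, +2·0.0416667° lat → SW at lon 120.417°, lat 81.0833°.
Extended square 7, 9: +7·0.00833333° lon, +9·0.00416667° lat → SW at lon 120.475°, lat 81.1208°.
Cell spans 0.00833333° lon × 0.00416667° lat. Centre is SW corner plus half of each.
latitude 81.12292° N, longitude 120.47917° E.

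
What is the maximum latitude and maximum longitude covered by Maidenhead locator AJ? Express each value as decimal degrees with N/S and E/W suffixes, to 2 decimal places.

Field A=0, J=9: +0·20° lon, +9·10° lat → SW at lon -180°, lat 0°.
Cell spans 20° lon × 10° lat. NE corner is SW corner plus one full cell.
latitude 10.00° N, longitude 160.00° W.

10.00° N, 160.00° W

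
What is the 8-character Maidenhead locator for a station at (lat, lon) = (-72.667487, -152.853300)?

Shift to the Maidenhead origin (180°W, 90°S): lon 27.14670, lat 17.33251.
Field: 27.14670/20 → 1 → B, 17.33251/10 → 1 → B; chars BB.
Square: 7.14670/2 → 3, 7.33251/1 → 7; chars 37.
Subsquare: 1.14670/0.0833333 → 13 → n, 0.33251/0.0416667 → 7 → h; chars nh.
Extended square: 0.06337/0.00833333 → 7, 0.04085/0.00416667 → 9; chars 79.

BB37nh79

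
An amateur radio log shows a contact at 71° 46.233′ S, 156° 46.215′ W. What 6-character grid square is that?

BB18of

Add 180° to longitude and 90° to latitude: 23.2297, 18.2294.
Field (20°×10°, letters A–R): 23.2297/20 → 1 → B, 18.2294/10 → 1 → B; chars BB.
Square (2°×1°, digits 0–9): 3.2297/2 → 1, 8.2294/1 → 8; chars 18.
Subsquare (5′×2.5′, letters a–x): 1.2297/0.0833333 → 14 → o, 0.2294/0.0416667 → 5 → f; chars of.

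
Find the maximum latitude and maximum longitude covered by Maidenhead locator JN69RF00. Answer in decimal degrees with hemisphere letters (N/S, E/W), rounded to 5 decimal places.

Field J=9, N=13: +9·20° lon, +13·10° lat → SW at lon 0°, lat 40°.
Square 6, 9: +6·2° lon, +9·1° lat → SW at lon 12°, lat 49°.
Subsquare r=17, f=5: +17·0.0833333° lon, +5·0.0416667° lat → SW at lon 13.4167°, lat 49.2083°.
Extended square 0, 0: +0·0.00833333° lon, +0·0.00416667° lat → SW at lon 13.4167°, lat 49.2083°.
Cell spans 0.00833333° lon × 0.00416667° lat. NE corner is SW corner plus one full cell.
latitude 49.21250° N, longitude 13.42500° E.

49.21250° N, 13.42500° E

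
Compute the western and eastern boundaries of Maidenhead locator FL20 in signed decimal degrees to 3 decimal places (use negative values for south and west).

Field F=5, L=11: +5·20° lon, +11·10° lat → SW at lon -80°, lat 20°.
Square 2, 0: +2·2° lon, +0·1° lat → SW at lon -76°, lat 20°.
Cell spans 2° lon × 1° lat.
west -76.000, east -74.000.

-76.000, -74.000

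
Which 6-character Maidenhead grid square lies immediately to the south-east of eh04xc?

Longitude subsquare x = 23; +1 → 24, wraps to 0 = a, carry into square.
Longitude square 0; +1 → 1.
Latitude subsquare c = 2; −1 → 1 = b.

EH14ab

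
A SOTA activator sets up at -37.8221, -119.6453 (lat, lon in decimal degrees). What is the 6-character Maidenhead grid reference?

Add 180° to longitude and 90° to latitude: 60.3547, 52.1779.
Field: lon ⌊60.3547/20⌋ = 3 → D; lat ⌊52.1779/10⌋ = 5 → F.
Square: lon ⌊0.3547/2⌋ = 0; lat ⌊2.1779/1⌋ = 2.
Subsquare: lon ⌊0.3547/0.0833333⌋ = 4 → e; lat ⌊0.1779/0.0416667⌋ = 4 → e.

DF02ee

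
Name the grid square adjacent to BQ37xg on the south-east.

BQ47af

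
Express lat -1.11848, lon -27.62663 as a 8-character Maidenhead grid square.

Shift to the Maidenhead origin (180°W, 90°S): lon 152.37337, lat 88.88152.
Field (20°×10°, letters A–R): lon ⌊152.37337/20⌋ = 7 → H; lat ⌊88.88152/10⌋ = 8 → I.
Square (2°×1°, digits 0–9): lon ⌊12.37337/2⌋ = 6; lat ⌊8.88152/1⌋ = 8.
Subsquare (5′×2.5′, letters a–x): lon ⌊0.37337/0.0833333⌋ = 4 → e; lat ⌊0.88152/0.0416667⌋ = 21 → v.
Extended square (30″×15″, digits 0–9): lon ⌊0.04004/0.00833333⌋ = 4; lat ⌊0.00652/0.00416667⌋ = 1.

HI68ev41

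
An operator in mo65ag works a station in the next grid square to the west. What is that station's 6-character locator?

Longitude subsquare a = 0; −1 → -1, wraps to 23 = x, carry into square.
Longitude square 6; −1 → 5.
The latitude characters are unchanged.

MO55xg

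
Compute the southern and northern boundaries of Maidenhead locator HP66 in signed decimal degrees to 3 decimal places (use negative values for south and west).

66.000, 67.000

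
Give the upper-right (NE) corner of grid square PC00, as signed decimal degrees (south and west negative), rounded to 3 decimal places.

Field P=15, C=2: +15·20° lon, +2·10° lat → SW at lon 120°, lat -70°.
Square 0, 0: +0·2° lon, +0·1° lat → SW at lon 120°, lat -70°.
Cell spans 2° lon × 1° lat. NE corner is SW corner plus one full cell.
latitude -69.000, longitude 122.000.

-69.000, 122.000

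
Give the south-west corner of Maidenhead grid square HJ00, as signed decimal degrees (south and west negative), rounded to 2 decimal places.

Field H=7, J=9: +7·20° lon, +9·10° lat → SW at lon -40°, lat 0°.
Square 0, 0: +0·2° lon, +0·1° lat → SW at lon -40°, lat 0°.
latitude 0.00, longitude -40.00.

0.00, -40.00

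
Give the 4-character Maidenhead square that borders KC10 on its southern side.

KB19

Latitude square 0; −1 → -1, wraps to 9, carry into field.
Latitude field C = 2; −1 → 1 = B.
The longitude characters are unchanged.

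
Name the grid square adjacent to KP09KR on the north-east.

KP09ls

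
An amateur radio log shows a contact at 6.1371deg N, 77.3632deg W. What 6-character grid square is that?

Add 180° to longitude and 90° to latitude: 102.6368, 96.1371.
Field: 102.6368/20 → 5 → F, 96.1371/10 → 9 → J; chars FJ.
Square: 2.6368/2 → 1, 6.1371/1 → 6; chars 16.
Subsquare: 0.6368/0.0833333 → 7 → h, 0.1371/0.0416667 → 3 → d; chars hd.

FJ16hd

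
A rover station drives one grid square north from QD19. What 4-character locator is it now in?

Latitude square 9; +1 → 10, wraps to 0, carry into field.
Latitude field D = 3; +1 → 4 = E.
The longitude characters are unchanged.

QE10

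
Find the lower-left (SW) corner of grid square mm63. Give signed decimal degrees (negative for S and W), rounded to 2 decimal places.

33.00, 72.00

Field M=12, M=12: +12·20° lon, +12·10° lat → SW at lon 60°, lat 30°.
Square 6, 3: +6·2° lon, +3·1° lat → SW at lon 72°, lat 33°.
latitude 33.00, longitude 72.00.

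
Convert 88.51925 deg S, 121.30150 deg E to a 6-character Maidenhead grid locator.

PA01pl

Offset from 180°W / 90°S: lon 301.3015°, lat 1.4808°.
Field (20°×10°, letters A–R): 301.3015/20 → 15 → P, 1.4808/10 → 0 → A; chars PA.
Square (2°×1°, digits 0–9): 1.3015/2 → 0, 1.4808/1 → 1; chars 01.
Subsquare (5′×2.5′, letters a–x): 1.3015/0.0833333 → 15 → p, 0.4808/0.0416667 → 11 → l; chars pl.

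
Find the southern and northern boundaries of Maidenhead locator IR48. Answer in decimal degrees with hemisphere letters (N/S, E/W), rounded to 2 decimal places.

Field I=8, R=17: +8·20° lon, +17·10° lat → SW at lon -20°, lat 80°.
Square 4, 8: +4·2° lon, +8·1° lat → SW at lon -12°, lat 88°.
Cell spans 2° lon × 1° lat.
south 88.00° N, north 89.00° N.

88.00° N, 89.00° N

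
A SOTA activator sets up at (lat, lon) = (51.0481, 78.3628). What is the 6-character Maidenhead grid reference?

Shift to the Maidenhead origin (180°W, 90°S): lon 258.3628, lat 141.0481.
Field (20°×10°, letters A–R): lon ⌊258.3628/20⌋ = 12 → M; lat ⌊141.0481/10⌋ = 14 → O.
Square (2°×1°, digits 0–9): lon ⌊18.3628/2⌋ = 9; lat ⌊1.0481/1⌋ = 1.
Subsquare (5′×2.5′, letters a–x): lon ⌊0.3628/0.0833333⌋ = 4 → e; lat ⌊0.0481/0.0416667⌋ = 1 → b.

MO91eb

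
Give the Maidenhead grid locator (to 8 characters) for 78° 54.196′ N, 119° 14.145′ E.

Offset from 180°W / 90°S: lon 299.23575°, lat 168.90327°.
Field (20°×10°, letters A–R): 299.23575/20 → 14 → O, 168.90327/10 → 16 → Q; chars OQ.
Square (2°×1°, digits 0–9): 19.23575/2 → 9, 8.90327/1 → 8; chars 98.
Subsquare (5′×2.5′, letters a–x): 1.23575/0.0833333 → 14 → o, 0.90327/0.0416667 → 21 → v; chars ov.
Extended square (30″×15″, digits 0–9): 0.06908/0.00833333 → 8, 0.02827/0.00416667 → 6; chars 86.

OQ98ov86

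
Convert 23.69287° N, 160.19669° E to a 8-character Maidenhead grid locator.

Offset from 180°W / 90°S: lon 340.19669°, lat 113.69287°.
Field: lon ⌊340.19669/20⌋ = 17 → R; lat ⌊113.69287/10⌋ = 11 → L.
Square: lon ⌊0.19669/2⌋ = 0; lat ⌊3.69287/1⌋ = 3.
Subsquare: lon ⌊0.19669/0.0833333⌋ = 2 → c; lat ⌊0.69287/0.0416667⌋ = 16 → q.
Extended square: lon ⌊0.03002/0.00833333⌋ = 3; lat ⌊0.02620/0.00416667⌋ = 6.

RL03cq36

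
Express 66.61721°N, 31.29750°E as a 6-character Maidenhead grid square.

Shift to the Maidenhead origin (180°W, 90°S): lon 211.2975, lat 156.6172.
Field: lon ⌊211.2975/20⌋ = 10 → K; lat ⌊156.6172/10⌋ = 15 → P.
Square: lon ⌊11.2975/2⌋ = 5; lat ⌊6.6172/1⌋ = 6.
Subsquare: lon ⌊1.2975/0.0833333⌋ = 15 → p; lat ⌊0.6172/0.0416667⌋ = 14 → o.

KP56po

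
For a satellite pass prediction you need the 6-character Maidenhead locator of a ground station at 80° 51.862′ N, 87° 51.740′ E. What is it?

NR30wu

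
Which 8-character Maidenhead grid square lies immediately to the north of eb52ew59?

EB52ex50

Latitude extended square 9; +1 → 10, wraps to 0, carry into subsquare.
Latitude subsquare w = 22; +1 → 23 = x.
The longitude characters are unchanged.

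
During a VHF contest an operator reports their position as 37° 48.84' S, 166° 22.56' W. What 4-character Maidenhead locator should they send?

AF62

Add 180° to longitude and 90° to latitude: 13.62, 52.19.
Field: lon ⌊13.62/20⌋ = 0 → A; lat ⌊52.19/10⌋ = 5 → F.
Square: lon ⌊13.62/2⌋ = 6; lat ⌊2.19/1⌋ = 2.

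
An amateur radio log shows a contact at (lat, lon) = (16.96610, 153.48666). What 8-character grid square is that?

QK66rx81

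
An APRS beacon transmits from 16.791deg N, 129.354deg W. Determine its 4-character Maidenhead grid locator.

Offset from 180°W / 90°S: lon 50.65°, lat 106.79°.
Field (20°×10°, letters A–R): lon ⌊50.65/20⌋ = 2 → C; lat ⌊106.79/10⌋ = 10 → K.
Square (2°×1°, digits 0–9): lon ⌊10.65/2⌋ = 5; lat ⌊6.79/1⌋ = 6.

CK56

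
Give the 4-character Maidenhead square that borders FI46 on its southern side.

Latitude square 6; −1 → 5.
The longitude characters are unchanged.

FI45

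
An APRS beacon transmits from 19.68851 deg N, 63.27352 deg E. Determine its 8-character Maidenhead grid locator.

MK19pq25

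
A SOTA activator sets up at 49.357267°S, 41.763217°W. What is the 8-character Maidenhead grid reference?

GE90cp84

Offset from 180°W / 90°S: lon 138.23678°, lat 40.64273°.
Field (20°×10°, letters A–R): 138.23678/20 → 6 → G, 40.64273/10 → 4 → E; chars GE.
Square (2°×1°, digits 0–9): 18.23678/2 → 9, 0.64273/1 → 0; chars 90.
Subsquare (5′×2.5′, letters a–x): 0.23678/0.0833333 → 2 → c, 0.64273/0.0416667 → 15 → p; chars cp.
Extended square (30″×15″, digits 0–9): 0.07012/0.00833333 → 8, 0.01773/0.00416667 → 4; chars 84.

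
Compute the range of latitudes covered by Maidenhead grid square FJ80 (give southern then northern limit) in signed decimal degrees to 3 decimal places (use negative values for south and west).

Field F=5, J=9: +5·20° lon, +9·10° lat → SW at lon -80°, lat 0°.
Square 8, 0: +8·2° lon, +0·1° lat → SW at lon -64°, lat 0°.
Cell spans 2° lon × 1° lat.
south 0.000, north 1.000.

0.000, 1.000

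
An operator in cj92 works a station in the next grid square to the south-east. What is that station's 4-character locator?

DJ01

Longitude square 9; +1 → 10, wraps to 0, carry into field.
Longitude field C = 2; +1 → 3 = D.
Latitude square 2; −1 → 1.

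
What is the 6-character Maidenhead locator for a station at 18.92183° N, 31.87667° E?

Shift to the Maidenhead origin (180°W, 90°S): lon 211.8767, lat 108.9218.
Field (20°×10°, letters A–R): lon ⌊211.8767/20⌋ = 10 → K; lat ⌊108.9218/10⌋ = 10 → K.
Square (2°×1°, digits 0–9): lon ⌊11.8767/2⌋ = 5; lat ⌊8.9218/1⌋ = 8.
Subsquare (5′×2.5′, letters a–x): lon ⌊1.8767/0.0833333⌋ = 22 → w; lat ⌊0.9218/0.0416667⌋ = 22 → w.

KK58ww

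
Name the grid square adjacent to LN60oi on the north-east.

LN60pj

Longitude subsquare o = 14; +1 → 15 = p.
Latitude subsquare i = 8; +1 → 9 = j.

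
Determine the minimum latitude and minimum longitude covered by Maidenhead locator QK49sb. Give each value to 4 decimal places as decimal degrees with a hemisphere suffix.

Field Q=16, K=10: +16·20° lon, +10·10° lat → SW at lon 140°, lat 10°.
Square 4, 9: +4·2° lon, +9·1° lat → SW at lon 148°, lat 19°.
Subsquare s=18, b=1: +18·0.0833333° lon, +1·0.0416667° lat → SW at lon 149.5°, lat 19.0417°.
latitude 19.0417° N, longitude 149.5000° E.

19.0417° N, 149.5000° E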